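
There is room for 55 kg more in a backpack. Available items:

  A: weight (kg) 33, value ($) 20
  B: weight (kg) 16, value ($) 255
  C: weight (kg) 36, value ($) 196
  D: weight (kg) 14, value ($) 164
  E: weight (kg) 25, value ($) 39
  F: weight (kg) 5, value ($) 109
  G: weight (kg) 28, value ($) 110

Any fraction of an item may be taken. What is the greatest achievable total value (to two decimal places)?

636.89

Order: F (109/5=21.80) > B (255/16=15.94) > D (164/14=11.71) > C (196/36=5.44) > G (110/28=3.93) > E (39/25=1.56) > A (20/33=0.61)
Fill: take F (5 @ 109) → take B (16 @ 255) → take D (14 @ 164) → take 20/36 of C → 108.89; 55/55 used.
Total value = 636.89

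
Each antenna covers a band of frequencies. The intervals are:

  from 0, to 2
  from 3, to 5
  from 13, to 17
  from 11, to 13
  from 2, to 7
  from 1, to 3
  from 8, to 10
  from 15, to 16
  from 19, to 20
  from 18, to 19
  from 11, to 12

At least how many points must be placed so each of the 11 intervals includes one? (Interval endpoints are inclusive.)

Sort by right endpoint; whenever an interval is uncovered, place a point at its right end.
By right end: [0,2]  [1,3]  [3,5]  [2,7]  [8,10]  [11,12]  [11,13]  [15,16]  [13,17]  [18,19]  [19,20]
[0,2] uncovered → point at 2; [3,5] uncovered → point at 5; [8,10] uncovered → point at 10; [11,12] uncovered → point at 12; [15,16] uncovered → point at 16; [18,19] uncovered → point at 19.
Points: 2, 5, 10, 12, 16, 19 (6 total).

6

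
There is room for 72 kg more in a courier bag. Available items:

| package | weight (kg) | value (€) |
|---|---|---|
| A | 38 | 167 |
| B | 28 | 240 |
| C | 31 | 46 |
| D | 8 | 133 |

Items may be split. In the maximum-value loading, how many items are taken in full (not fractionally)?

2

Ratios (sorted): D 16.62, B 8.57, A 4.39, C 1.48
take D (8 @ 133); take B (28 @ 240); take 36/38 of A → 158.21. Capacity used 72/72.
2 item(s) taken whole; one partial (take 36/38 of A).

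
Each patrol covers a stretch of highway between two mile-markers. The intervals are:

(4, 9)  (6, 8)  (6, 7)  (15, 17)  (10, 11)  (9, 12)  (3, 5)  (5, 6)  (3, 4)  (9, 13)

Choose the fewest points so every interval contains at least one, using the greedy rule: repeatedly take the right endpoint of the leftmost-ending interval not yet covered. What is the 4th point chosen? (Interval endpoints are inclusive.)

Sorted: [3,4] [3,5] [5,6] [6,7] [6,8] [4,9] [10,11] [9,12] [9,13] [15,17]
{[3,4],[3,5]} hit by 4; {[5,6],[6,7],[6,8],[4,9]} hit by 6; {[10,11],[9,12],[9,13]} hit by 11; {[15,17]} hit by 17.
Points: 4, 6, 11, 17 (4 total).

17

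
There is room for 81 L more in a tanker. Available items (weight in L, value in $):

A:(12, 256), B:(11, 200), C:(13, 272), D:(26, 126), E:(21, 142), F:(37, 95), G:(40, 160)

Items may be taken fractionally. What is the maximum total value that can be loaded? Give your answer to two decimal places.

986.31

Order: A (256/12=21.33) > C (272/13=20.92) > B (200/11=18.18) > E (142/21=6.76) > D (126/26=4.85) > G (160/40=4.00) > F (95/37=2.57)
Fill: take A (12 @ 256) → take C (13 @ 272) → take B (11 @ 200) → take E (21 @ 142) → take 24/26 of D → 116.31; 81/81 used.
Total value = 986.31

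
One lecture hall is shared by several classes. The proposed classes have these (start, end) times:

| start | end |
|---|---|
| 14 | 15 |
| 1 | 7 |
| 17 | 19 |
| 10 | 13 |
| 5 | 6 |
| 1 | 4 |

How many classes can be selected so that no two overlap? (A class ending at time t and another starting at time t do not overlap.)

5

By end time: (1,4), (5,6), (1,7), (10,13), (14,15), (17,19).
Pick (1,4); next start ≥ 4 → (5,6); next start ≥ 6 → (10,13); next start ≥ 13 → (14,15); next start ≥ 15 → (17,19).
Selected 5 classes.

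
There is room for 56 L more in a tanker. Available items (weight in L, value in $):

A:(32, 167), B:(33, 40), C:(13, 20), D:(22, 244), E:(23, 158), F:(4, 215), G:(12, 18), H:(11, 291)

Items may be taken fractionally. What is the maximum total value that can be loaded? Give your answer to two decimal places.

Order: F (215/4=53.75) > H (291/11=26.45) > D (244/22=11.09) > E (158/23=6.87) > A (167/32=5.22) > C (20/13=1.54) > G (18/12=1.50) > B (40/33=1.21)
Fill: take F (4 @ 215) → take H (11 @ 291) → take D (22 @ 244) → take 19/23 of E → 130.52; 56/56 used.
Total value = 880.52

880.52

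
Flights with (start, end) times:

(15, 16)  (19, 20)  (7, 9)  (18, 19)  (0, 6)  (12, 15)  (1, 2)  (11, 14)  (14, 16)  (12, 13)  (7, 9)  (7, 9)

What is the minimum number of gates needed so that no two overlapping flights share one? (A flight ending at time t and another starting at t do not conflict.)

The answer is the maximum number of intervals overlapping at any instant.
Events (time:±→running): 0:+→1 1:+→2 2:-→1 6:-→0 7:+→1 7:+→2 7:+→3 … peak 3.

3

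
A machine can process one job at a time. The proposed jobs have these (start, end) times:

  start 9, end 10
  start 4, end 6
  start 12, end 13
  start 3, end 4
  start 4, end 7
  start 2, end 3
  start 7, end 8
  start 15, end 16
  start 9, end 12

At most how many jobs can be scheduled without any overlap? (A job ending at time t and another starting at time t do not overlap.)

Greedy by earliest finish: after sorting by end time, pick each interval compatible with the last pick.
Sorted by end: (2,3)  (3,4)  (4,6)  (4,7)  (7,8)  (9,10)  (9,12)  (12,13)  (15,16)
take (2,3); take (3,4); take (4,6); take (7,8); take (9,10); take (12,13); take (15,16).
Selected 7 jobs.

7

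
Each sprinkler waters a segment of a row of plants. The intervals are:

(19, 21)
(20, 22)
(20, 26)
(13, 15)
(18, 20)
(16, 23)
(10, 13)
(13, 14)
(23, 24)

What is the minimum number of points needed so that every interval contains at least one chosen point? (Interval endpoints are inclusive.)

3

By right end: [10,13]  [13,14]  [13,15]  [18,20]  [19,21]  [20,22]  [16,23]  [23,24]  [20,26]
[10,13] uncovered → point at 13; [18,20] uncovered → point at 20; [23,24] uncovered → point at 24.
Points: 13, 20, 24 (3 total).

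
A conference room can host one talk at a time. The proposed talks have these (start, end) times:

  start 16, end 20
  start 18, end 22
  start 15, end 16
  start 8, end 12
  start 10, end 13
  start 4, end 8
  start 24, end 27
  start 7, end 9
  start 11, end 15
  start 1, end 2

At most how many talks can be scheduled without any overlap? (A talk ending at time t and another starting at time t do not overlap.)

6

Order by finish time; keep every interval that doesn't clash with the previous kept one.
Sorted by end: (1,2)  (4,8)  (7,9)  (8,12)  (10,13)  (11,15)  (15,16)  (16,20)  (18,22)  (24,27)
take (1,2); take (4,8); take (8,12); take (15,16); take (16,20); take (24,27).
Selected 6 talks.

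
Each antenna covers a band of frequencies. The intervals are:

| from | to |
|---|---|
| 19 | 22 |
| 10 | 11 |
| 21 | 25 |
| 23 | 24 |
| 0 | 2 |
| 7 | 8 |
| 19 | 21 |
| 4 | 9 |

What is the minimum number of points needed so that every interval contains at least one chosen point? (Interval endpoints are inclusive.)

5

Process intervals by earliest right end; each time one isn't hit yet, stab at its right endpoint.
Sorted: [0,2] [7,8] [4,9] [10,11] [19,21] [19,22] [23,24] [21,25]
{[0,2]} hit by 2; {[7,8],[4,9]} hit by 8; {[10,11]} hit by 11; {[19,21],[19,22]} hit by 21; {[23,24],[21,25]} hit by 24.
Points: 2, 8, 11, 21, 24 (5 total).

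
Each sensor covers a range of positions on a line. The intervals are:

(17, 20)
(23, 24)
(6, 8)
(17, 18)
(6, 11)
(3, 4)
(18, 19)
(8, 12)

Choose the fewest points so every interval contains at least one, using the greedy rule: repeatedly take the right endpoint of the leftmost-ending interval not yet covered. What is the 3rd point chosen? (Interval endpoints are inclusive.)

Process intervals by earliest right end; each time one isn't hit yet, stab at its right endpoint.
By right end: [3,4]  [6,8]  [6,11]  [8,12]  [17,18]  [18,19]  [17,20]  [23,24]
[3,4] uncovered → point at 4; [6,8] uncovered → point at 8; [17,18] uncovered → point at 18; [23,24] uncovered → point at 24.
Points: 4, 8, 18, 24 (4 total).

18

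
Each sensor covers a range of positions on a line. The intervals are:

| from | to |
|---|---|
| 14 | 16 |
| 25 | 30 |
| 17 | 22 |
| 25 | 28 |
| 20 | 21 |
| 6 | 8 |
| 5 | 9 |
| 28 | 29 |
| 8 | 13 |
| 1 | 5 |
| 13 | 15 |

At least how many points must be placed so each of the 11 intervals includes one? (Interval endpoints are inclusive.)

Sort by right endpoint; whenever an interval is uncovered, place a point at its right end.
Sorted: [1,5] [6,8] [5,9] [8,13] [13,15] [14,16] [20,21] [17,22] [25,28] [28,29] [25,30]
{[1,5]} hit by 5; {[6,8],[5,9],[8,13]} hit by 8; {[13,15],[14,16]} hit by 15; {[20,21],[17,22]} hit by 21; {[25,28],[28,29],[25,30]} hit by 28.
Points: 5, 8, 15, 21, 28 (5 total).

5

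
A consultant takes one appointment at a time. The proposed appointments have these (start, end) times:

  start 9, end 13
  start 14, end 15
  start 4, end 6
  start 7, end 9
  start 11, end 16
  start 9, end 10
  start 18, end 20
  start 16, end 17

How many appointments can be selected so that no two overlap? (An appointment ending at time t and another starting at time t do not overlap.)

Sorted by end: (4,6)  (7,9)  (9,10)  (9,13)  (14,15)  (11,16)  (16,17)  (18,20)
take (4,6); take (7,9); take (9,10); take (14,15); skip (11,16); take (16,17); take (18,20).
Selected 6 appointments.

6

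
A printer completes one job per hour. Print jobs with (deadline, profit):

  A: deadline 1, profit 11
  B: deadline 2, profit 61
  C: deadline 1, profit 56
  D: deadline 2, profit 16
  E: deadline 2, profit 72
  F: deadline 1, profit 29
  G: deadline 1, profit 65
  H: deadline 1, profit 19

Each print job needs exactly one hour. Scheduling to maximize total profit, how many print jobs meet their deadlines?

2

Sort by profit descending; place each in the latest free slot ≤ its deadline.
By profit: E(d2,72), G(d1,65), B(d2,61), C(d1,56), F(d1,29), H(d1,19), D(d2,16), A(d1,11)
E→slot 2; G→slot 1; B skipped; C skipped; F skipped; H skipped; D skipped; A skipped.
2 of 8 scheduled.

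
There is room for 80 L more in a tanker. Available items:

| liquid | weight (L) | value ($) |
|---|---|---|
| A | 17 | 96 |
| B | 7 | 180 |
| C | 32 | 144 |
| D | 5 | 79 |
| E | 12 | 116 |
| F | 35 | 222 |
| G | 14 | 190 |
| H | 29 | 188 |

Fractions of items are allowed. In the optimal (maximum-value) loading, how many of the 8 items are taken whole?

5

Sort by value per unit weight and fill in that order.
Order: B (180/7=25.71) > D (79/5=15.80) > G (190/14=13.57) > E (116/12=9.67) > H (188/29=6.48) > F (222/35=6.34) > A (96/17=5.65) > C (144/32=4.50)
Fill: take B (7 @ 180) → take D (5 @ 79) → take G (14 @ 190) → take E (12 @ 116) → take H (29 @ 188) → take 13/35 of F → 82.46; 80/80 used.
5 item(s) taken whole; one partial (take 13/35 of F).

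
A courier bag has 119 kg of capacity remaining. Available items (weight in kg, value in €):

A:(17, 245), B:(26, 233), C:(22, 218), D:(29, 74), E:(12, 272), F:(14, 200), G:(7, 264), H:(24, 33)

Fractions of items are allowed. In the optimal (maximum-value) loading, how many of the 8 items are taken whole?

6

Greedy by value/weight ratio, highest first.
Order: G (264/7=37.71) > E (272/12=22.67) > A (245/17=14.41) > F (200/14=14.29) > C (218/22=9.91) > B (233/26=8.96) > D (74/29=2.55) > H (33/24=1.38)
Fill: take G (7 @ 264) → take E (12 @ 272) → take A (17 @ 245) → take F (14 @ 200) → take C (22 @ 218) → take B (26 @ 233) → take 21/29 of D → 53.59; 119/119 used.
6 item(s) taken whole; one partial (take 21/29 of D).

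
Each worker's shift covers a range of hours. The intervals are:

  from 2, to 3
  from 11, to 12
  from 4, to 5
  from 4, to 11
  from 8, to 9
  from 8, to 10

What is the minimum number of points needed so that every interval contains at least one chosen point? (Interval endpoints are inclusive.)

4

Sort by right endpoint; whenever an interval is uncovered, place a point at its right end.
By right end: [2,3]  [4,5]  [8,9]  [8,10]  [4,11]  [11,12]
[2,3] uncovered → point at 3; [4,5] uncovered → point at 5; [8,9] uncovered → point at 9; [11,12] uncovered → point at 12.
Points: 3, 5, 9, 12 (4 total).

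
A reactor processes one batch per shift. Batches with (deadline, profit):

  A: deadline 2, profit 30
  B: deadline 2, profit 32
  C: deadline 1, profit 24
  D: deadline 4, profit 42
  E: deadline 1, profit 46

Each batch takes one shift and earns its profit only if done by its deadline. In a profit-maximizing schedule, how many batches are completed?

Sort by profit descending; place each in the latest free slot ≤ its deadline.
Profit order: E=46 D=42 B=32 A=30 C=24
Assign: E→slot 1, D→slot 4, B→slot 2, A skipped, C skipped.
Slots: [1:E] [2:B] [4:D]
3 of 5 scheduled.

3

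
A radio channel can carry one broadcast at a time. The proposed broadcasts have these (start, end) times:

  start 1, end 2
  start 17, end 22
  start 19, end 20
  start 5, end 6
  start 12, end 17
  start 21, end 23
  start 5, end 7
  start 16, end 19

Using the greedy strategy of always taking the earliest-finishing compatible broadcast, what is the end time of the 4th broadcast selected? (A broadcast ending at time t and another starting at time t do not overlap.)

Sort by end time and greedily take each interval whose start is ≥ the last chosen end.
Sorted by end: (1,2)  (5,6)  (5,7)  (12,17)  (16,19)  (19,20)  (17,22)  (21,23)
take (1,2); take (5,6); take (12,17); skip (16,19); take (19,20); take (21,23).
Selected: (1,2) (5,6) (12,17) (19,20) (21,23)

20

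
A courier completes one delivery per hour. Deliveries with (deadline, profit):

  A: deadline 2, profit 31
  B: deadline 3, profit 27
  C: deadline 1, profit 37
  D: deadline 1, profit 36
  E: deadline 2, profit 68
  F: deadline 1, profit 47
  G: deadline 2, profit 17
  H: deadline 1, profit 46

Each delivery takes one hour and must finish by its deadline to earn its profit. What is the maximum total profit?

142

Profit order: E=68 F=47 H=46 C=37 D=36 A=31 B=27 G=17
Assign: E→slot 2, F→slot 1, H skipped, C skipped, D skipped, A skipped, B→slot 3, G skipped.
Slots: [1:F] [2:E] [3:B]
Profit = 47 + 68 + 27 = 142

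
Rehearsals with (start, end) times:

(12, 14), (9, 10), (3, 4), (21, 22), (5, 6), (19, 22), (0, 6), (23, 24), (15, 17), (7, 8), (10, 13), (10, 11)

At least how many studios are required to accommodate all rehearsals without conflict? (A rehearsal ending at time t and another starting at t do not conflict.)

2

Count concurrent intervals with a sweep; the peak is the room count.
starts: [0, 3, 5, 7, 9, 10, 10, 12, 15, 19, 21, 23]
ends:   [4, 6, 6, 8, 10, 11, 13, 14, 17, 22, 22, 24]
s0→1 s3→2  — peak 2.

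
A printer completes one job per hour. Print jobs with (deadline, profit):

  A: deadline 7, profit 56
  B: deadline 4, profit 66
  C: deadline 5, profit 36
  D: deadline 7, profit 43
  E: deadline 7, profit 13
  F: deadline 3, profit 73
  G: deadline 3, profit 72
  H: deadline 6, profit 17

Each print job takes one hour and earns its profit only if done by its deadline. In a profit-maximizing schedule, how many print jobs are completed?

Take jobs in profit order; each goes to the latest open slot no later than its deadline.
Profit order: F=73 G=72 B=66 A=56 D=43 C=36 H=17 E=13
Assign: F→slot 3, G→slot 2, B→slot 4, A→slot 7, D→slot 6, C→slot 5, H→slot 1, E skipped.
Slots: [1:H] [2:G] [3:F] [4:B] [5:C] [6:D] [7:A]
7 of 8 scheduled.

7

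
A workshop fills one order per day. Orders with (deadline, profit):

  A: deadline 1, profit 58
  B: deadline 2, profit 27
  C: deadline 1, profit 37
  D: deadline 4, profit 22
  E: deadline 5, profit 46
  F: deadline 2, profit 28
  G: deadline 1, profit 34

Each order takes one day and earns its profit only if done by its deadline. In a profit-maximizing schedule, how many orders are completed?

4

Take jobs in profit order; each goes to the latest open slot no later than its deadline.
By profit: A(d1,58), E(d5,46), C(d1,37), G(d1,34), F(d2,28), B(d2,27), D(d4,22)
A→slot 1; E→slot 5; C skipped; G skipped; F→slot 2; B skipped; D→slot 4.
4 of 7 scheduled.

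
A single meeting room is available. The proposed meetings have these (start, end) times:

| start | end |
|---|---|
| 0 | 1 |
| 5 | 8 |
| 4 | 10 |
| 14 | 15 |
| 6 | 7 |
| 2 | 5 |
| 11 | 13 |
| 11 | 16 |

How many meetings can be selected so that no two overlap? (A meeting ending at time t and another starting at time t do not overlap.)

5

Order by finish time; keep every interval that doesn't clash with the previous kept one.
Sorted by end: (0,1)  (2,5)  (6,7)  (5,8)  (4,10)  (11,13)  (14,15)  (11,16)
take (0,1); take (2,5); take (6,7); take (11,13); take (14,15).
Selected 5 meetings.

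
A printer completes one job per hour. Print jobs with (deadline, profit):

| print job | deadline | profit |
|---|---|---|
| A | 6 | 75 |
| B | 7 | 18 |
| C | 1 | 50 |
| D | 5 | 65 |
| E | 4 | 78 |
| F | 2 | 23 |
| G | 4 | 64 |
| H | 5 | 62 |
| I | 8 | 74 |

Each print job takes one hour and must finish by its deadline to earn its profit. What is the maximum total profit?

486

By profit: E(d4,78), A(d6,75), I(d8,74), D(d5,65), G(d4,64), H(d5,62), C(d1,50), F(d2,23), B(d7,18)
E→slot 4; A→slot 6; I→slot 8; D→slot 5; G→slot 3; H→slot 2; C→slot 1; F skipped; B→slot 7.
Profit = 50 + 62 + 64 + 78 + 65 + 75 + 18 + 74 = 486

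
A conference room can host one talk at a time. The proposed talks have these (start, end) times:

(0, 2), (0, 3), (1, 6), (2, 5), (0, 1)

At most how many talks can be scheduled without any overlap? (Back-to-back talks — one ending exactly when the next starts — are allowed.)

Sort by end time and greedily take each interval whose start is ≥ the last chosen end.
By end time: (0,1), (0,2), (0,3), (2,5), (1,6).
Pick (0,1); next start ≥ 1 → (2,5).
Selected 2 talks.

2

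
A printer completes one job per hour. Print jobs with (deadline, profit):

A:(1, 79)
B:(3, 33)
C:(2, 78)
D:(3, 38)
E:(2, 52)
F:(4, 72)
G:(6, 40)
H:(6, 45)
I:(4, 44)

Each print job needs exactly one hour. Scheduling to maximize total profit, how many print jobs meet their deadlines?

6

By profit: A(d1,79), C(d2,78), F(d4,72), E(d2,52), H(d6,45), I(d4,44), G(d6,40), D(d3,38), B(d3,33)
A→slot 1; C→slot 2; F→slot 4; E skipped; H→slot 6; I→slot 3; G→slot 5; D skipped; B skipped.
6 of 9 scheduled.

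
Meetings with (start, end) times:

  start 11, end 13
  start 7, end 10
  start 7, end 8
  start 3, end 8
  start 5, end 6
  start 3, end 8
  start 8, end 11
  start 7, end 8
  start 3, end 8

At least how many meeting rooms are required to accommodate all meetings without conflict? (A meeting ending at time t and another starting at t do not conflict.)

starts: [3, 3, 3, 5, 7, 7, 7, 8, 11]
ends:   [6, 8, 8, 8, 8, 8, 10, 11, 13]
s3→1 s3→2 s3→3 s5→4 e6→3 s7→4 s7→5 s7→6  — peak 6.

6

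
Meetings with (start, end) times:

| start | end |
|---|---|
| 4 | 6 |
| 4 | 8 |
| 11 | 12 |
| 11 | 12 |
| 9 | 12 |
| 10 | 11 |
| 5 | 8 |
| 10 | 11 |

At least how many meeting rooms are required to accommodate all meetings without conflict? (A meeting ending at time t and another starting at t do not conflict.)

3

Events (time:±→running): 4:+→1 4:+→2 5:+→3 … peak 3.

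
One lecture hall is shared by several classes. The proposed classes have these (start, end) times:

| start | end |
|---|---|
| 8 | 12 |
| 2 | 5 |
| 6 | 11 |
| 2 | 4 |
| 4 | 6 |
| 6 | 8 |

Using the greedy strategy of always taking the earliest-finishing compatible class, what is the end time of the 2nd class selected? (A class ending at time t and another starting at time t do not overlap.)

Sort by end time and greedily take each interval whose start is ≥ the last chosen end.
By end time: (2,4), (2,5), (4,6), (6,8), (6,11), (8,12).
Pick (2,4); next start ≥ 4 → (4,6); next start ≥ 6 → (6,8); next start ≥ 8 → (8,12).
Selected: (2,4) (4,6) (6,8) (8,12)

6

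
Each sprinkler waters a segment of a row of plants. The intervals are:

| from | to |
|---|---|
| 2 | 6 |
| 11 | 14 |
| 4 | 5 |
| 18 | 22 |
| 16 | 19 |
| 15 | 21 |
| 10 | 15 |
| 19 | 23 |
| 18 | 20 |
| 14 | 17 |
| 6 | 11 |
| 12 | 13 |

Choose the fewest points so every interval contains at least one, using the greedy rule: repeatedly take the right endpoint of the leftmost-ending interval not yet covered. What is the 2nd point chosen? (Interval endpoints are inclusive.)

By right end: [4,5]  [2,6]  [6,11]  [12,13]  [11,14]  [10,15]  [14,17]  [16,19]  [18,20]  [15,21]  [18,22]  [19,23]
[4,5] uncovered → point at 5; [6,11] uncovered → point at 11; [12,13] uncovered → point at 13; [14,17] uncovered → point at 17; [18,20] uncovered → point at 20.
Points: 5, 11, 13, 17, 20 (5 total).

11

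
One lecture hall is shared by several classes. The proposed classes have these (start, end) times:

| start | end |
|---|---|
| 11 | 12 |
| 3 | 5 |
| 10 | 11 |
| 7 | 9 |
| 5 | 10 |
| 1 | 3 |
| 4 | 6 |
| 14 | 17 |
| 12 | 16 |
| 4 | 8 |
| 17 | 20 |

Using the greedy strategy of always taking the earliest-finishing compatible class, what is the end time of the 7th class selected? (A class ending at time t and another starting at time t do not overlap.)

20

By end time: (1,3), (3,5), (4,6), (4,8), (7,9), (5,10), (10,11), (11,12), (12,16), (14,17), (17,20).
Pick (1,3); next start ≥ 3 → (3,5); next start ≥ 5 → (7,9); next start ≥ 9 → (10,11); next start ≥ 11 → (11,12); next start ≥ 12 → (12,16); next start ≥ 16 → (17,20).
Selected: (1,3) (3,5) (7,9) (10,11) (11,12) (12,16) (17,20)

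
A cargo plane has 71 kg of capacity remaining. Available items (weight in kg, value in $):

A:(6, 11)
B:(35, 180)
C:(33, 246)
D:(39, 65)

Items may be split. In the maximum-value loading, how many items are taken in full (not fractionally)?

Greedy by value/weight ratio, highest first.
Ratios (sorted): C 7.45, B 5.14, A 1.83, D 1.67
take C (33 @ 246); take B (35 @ 180); take 3/6 of A → 5.50. Capacity used 71/71.
2 item(s) taken whole; one partial (take 3/6 of A).

2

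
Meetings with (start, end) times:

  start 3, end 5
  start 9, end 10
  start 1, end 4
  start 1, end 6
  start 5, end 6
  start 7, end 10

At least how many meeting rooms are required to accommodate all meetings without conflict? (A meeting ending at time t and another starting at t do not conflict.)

The answer is the maximum number of intervals overlapping at any instant.
starts: [1, 1, 3, 5, 7, 9]
ends:   [4, 5, 6, 6, 10, 10]
s1→1 s1→2 s3→3  — peak 3.

3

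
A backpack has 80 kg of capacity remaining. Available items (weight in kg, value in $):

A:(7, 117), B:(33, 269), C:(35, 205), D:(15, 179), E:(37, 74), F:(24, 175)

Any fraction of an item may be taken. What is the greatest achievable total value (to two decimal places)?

745.86

Greedy by value/weight ratio, highest first.
Ratios (sorted): A 16.71, D 11.93, B 8.15, F 7.29, C 5.86, E 2.00
take A (7 @ 117); take D (15 @ 179); take B (33 @ 269); take F (24 @ 175); take 1/35 of C → 5.86. Capacity used 80/80.
Total value = 745.86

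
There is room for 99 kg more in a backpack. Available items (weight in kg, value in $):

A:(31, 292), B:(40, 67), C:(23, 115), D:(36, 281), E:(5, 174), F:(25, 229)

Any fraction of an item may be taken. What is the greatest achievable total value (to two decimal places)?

986.00

Order: E (174/5=34.80) > A (292/31=9.42) > F (229/25=9.16) > D (281/36=7.81) > C (115/23=5.00) > B (67/40=1.68)
Fill: take E (5 @ 174) → take A (31 @ 292) → take F (25 @ 229) → take D (36 @ 281) → take 2/23 of C → 10.00; 99/99 used.
Total value = 986.00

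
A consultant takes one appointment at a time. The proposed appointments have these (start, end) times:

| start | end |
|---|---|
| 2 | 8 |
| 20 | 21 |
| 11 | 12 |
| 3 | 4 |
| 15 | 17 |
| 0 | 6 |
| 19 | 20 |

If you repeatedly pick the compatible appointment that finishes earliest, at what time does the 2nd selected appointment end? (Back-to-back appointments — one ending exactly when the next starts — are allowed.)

12

Order by finish time; keep every interval that doesn't clash with the previous kept one.
Sorted by end: (3,4)  (0,6)  (2,8)  (11,12)  (15,17)  (19,20)  (20,21)
take (3,4); skip (2,8); take (11,12); take (15,17); take (19,20); take (20,21).
Selected: (3,4) (11,12) (15,17) (19,20) (20,21)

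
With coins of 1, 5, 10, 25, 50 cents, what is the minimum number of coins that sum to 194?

194 = 3×50 + 1×25 + 1×10 + 1×5 + 4×1
Total coins = 3 + 1 + 1 + 1 + 4 = 10

10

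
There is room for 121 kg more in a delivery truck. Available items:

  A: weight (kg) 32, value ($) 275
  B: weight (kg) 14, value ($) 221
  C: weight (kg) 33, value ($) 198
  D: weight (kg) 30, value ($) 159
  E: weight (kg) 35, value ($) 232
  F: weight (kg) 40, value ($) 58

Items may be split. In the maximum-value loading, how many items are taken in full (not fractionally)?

4

Greedy by value/weight ratio, highest first.
Order: B (221/14=15.79) > A (275/32=8.59) > E (232/35=6.63) > C (198/33=6.00) > D (159/30=5.30) > F (58/40=1.45)
Fill: take B (14 @ 221) → take A (32 @ 275) → take E (35 @ 232) → take C (33 @ 198) → take 7/30 of D → 37.10; 121/121 used.
4 item(s) taken whole; one partial (take 7/30 of D).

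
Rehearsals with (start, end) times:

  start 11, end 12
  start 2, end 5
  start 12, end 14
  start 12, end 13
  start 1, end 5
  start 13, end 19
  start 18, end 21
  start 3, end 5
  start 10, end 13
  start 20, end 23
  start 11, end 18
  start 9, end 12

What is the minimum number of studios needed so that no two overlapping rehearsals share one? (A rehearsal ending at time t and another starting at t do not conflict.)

The answer is the maximum number of intervals overlapping at any instant.
Events (time:±→running): 1:+→1 2:+→2 3:+→3 5:-→2 5:-→1 5:-→0 9:+→1 10:+→2 11:+→3 11:+→4 … peak 4.

4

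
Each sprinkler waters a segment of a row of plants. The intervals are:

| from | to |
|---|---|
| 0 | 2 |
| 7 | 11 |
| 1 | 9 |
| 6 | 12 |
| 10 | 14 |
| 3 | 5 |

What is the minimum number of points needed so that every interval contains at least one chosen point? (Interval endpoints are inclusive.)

3

Sort by right endpoint; whenever an interval is uncovered, place a point at its right end.
By right end: [0,2]  [3,5]  [1,9]  [7,11]  [6,12]  [10,14]
[0,2] uncovered → point at 2; [3,5] uncovered → point at 5; [7,11] uncovered → point at 11.
Points: 2, 5, 11 (3 total).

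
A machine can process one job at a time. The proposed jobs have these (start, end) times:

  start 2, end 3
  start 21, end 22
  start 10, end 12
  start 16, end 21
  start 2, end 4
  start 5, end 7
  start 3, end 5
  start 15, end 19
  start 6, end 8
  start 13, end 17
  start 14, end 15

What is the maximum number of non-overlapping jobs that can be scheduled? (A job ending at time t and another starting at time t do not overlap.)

Greedy by earliest finish: after sorting by end time, pick each interval compatible with the last pick.
Sorted by end: (2,3)  (2,4)  (3,5)  (5,7)  (6,8)  (10,12)  (14,15)  (13,17)  (15,19)  (16,21)  (21,22)
take (2,3); skip (2,4); take (3,5); take (5,7); take (10,12); take (14,15); take (15,19); take (21,22).
Selected 7 jobs.

7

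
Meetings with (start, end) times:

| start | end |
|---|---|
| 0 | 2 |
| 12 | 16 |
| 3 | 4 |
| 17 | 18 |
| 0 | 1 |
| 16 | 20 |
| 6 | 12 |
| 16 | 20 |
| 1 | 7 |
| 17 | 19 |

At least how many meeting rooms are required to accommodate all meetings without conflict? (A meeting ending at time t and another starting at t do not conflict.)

Count concurrent intervals with a sweep; the peak is the room count.
Events (time:±→running): 0:+→1 0:+→2 1:-→1 1:+→2 2:-→1 3:+→2 4:-→1 6:+→2 7:-→1 12:-→0 12:+→1 16:-→0 16:+→1 16:+→2 17:+→3 17:+→4 … peak 4.

4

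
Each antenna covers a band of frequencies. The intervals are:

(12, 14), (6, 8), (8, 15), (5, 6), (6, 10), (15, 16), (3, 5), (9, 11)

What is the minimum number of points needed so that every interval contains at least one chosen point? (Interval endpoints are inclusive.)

By right end: [3,5]  [5,6]  [6,8]  [6,10]  [9,11]  [12,14]  [8,15]  [15,16]
[3,5] uncovered → point at 5; [6,8] uncovered → point at 8; [9,11] uncovered → point at 11; [12,14] uncovered → point at 14; [15,16] uncovered → point at 16.
Points: 5, 8, 11, 14, 16 (5 total).

5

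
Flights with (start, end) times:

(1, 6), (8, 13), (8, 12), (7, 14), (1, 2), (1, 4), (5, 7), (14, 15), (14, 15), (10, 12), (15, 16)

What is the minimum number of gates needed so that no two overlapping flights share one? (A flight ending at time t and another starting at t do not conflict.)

4

Events (time:±→running): 1:+→1 1:+→2 1:+→3 2:-→2 4:-→1 5:+→2 6:-→1 7:-→0 7:+→1 8:+→2 8:+→3 10:+→4 … peak 4.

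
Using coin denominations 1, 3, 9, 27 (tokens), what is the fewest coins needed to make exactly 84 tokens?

4

Use the largest denomination that fits, subtract, and repeat.
84 = 3×27 + 1×3
Total coins = 3 + 1 = 4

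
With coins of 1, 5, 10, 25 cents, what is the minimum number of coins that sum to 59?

7

59 − 2×25→9 − 1×5→4 − 4×1→0
Total coins = 2 + 1 + 4 = 7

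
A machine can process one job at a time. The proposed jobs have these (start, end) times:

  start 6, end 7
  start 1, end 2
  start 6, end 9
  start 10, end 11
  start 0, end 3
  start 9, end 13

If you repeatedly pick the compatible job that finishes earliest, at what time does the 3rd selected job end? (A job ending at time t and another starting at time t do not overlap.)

By end time: (1,2), (0,3), (6,7), (6,9), (10,11), (9,13).
Pick (1,2); next start ≥ 2 → (6,7); next start ≥ 7 → (10,11).
Selected: (1,2) (6,7) (10,11)

11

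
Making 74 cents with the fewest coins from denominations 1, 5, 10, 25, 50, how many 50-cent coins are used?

74 − 1×50→24 − 2×10→4 − 4×1→0
Count of 50: 1

1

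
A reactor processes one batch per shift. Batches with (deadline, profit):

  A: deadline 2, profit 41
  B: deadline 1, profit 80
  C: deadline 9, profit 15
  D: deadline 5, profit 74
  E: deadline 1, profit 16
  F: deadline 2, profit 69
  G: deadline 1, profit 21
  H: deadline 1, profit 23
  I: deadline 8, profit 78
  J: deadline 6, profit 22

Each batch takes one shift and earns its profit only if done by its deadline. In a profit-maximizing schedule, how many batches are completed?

Profit order: B=80 I=78 D=74 F=69 A=41 H=23 J=22 G=21 E=16 C=15
Assign: B→slot 1, I→slot 8, D→slot 5, F→slot 2, A skipped, H skipped, J→slot 6, G skipped, E skipped, C→slot 9.
Slots: [1:B] [2:F] [5:D] [6:J] [8:I] [9:C]
6 of 10 scheduled.

6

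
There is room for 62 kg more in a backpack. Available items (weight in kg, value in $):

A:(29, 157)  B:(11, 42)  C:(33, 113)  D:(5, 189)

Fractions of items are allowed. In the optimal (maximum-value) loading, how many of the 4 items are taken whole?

3

Order: D (189/5=37.80) > A (157/29=5.41) > B (42/11=3.82) > C (113/33=3.42)
Fill: take D (5 @ 189) → take A (29 @ 157) → take B (11 @ 42) → take 17/33 of C → 58.21; 62/62 used.
3 item(s) taken whole; one partial (take 17/33 of C).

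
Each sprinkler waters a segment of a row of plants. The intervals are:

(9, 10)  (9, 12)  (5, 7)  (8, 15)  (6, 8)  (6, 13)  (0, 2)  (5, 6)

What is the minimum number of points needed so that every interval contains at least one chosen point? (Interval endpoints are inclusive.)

Process intervals by earliest right end; each time one isn't hit yet, stab at its right endpoint.
Sorted: [0,2] [5,6] [5,7] [6,8] [9,10] [9,12] [6,13] [8,15]
{[0,2]} hit by 2; {[5,6],[5,7],[6,8]} hit by 6; {[9,10],[9,12],[6,13],[8,15]} hit by 10.
Points: 2, 6, 10 (3 total).

3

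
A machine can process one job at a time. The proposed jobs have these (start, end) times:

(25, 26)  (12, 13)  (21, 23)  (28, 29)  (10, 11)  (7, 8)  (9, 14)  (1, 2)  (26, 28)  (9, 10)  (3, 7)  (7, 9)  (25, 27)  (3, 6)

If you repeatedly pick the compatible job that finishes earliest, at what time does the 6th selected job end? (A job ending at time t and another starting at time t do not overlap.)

Order by finish time; keep every interval that doesn't clash with the previous kept one.
Sorted by end: (1,2)  (3,6)  (3,7)  (7,8)  (7,9)  (9,10)  (10,11)  (12,13)  (9,14)  (21,23)  (25,26)  (25,27)  (26,28)  (28,29)
take (1,2); take (3,6); skip (3,7); take (7,8); skip (7,9); take (9,10); take (10,11); take (12,13); skip (9,14); take (21,23); take (25,26); take (26,28); take (28,29).
Selected: (1,2) (3,6) (7,8) (9,10) (10,11) (12,13) (21,23) (25,26) (26,28) (28,29)

13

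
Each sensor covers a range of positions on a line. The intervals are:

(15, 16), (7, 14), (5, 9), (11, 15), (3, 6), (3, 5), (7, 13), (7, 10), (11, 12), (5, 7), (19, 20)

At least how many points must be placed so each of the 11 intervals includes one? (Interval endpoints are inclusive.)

Process intervals by earliest right end; each time one isn't hit yet, stab at its right endpoint.
By right end: [3,5]  [3,6]  [5,7]  [5,9]  [7,10]  [11,12]  [7,13]  [7,14]  [11,15]  [15,16]  [19,20]
[3,5] uncovered → point at 5; [7,10] uncovered → point at 10; [11,12] uncovered → point at 12; [15,16] uncovered → point at 16; [19,20] uncovered → point at 20.
Points: 5, 10, 12, 16, 20 (5 total).

5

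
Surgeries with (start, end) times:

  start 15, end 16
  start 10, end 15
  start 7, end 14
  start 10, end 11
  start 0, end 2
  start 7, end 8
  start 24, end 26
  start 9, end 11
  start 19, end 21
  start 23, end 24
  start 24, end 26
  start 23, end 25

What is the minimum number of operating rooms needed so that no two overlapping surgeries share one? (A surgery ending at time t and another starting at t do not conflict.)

4

Count concurrent intervals with a sweep; the peak is the room count.
Events (time:±→running): 0:+→1 2:-→0 7:+→1 7:+→2 8:-→1 9:+→2 10:+→3 10:+→4 … peak 4.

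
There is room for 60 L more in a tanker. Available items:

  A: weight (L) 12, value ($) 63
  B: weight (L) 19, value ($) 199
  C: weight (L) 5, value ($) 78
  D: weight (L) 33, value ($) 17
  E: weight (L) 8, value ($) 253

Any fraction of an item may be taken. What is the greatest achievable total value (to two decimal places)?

Greedy by value/weight ratio, highest first.
Order: E (253/8=31.62) > C (78/5=15.60) > B (199/19=10.47) > A (63/12=5.25) > D (17/33=0.52)
Fill: take E (8 @ 253) → take C (5 @ 78) → take B (19 @ 199) → take A (12 @ 63) → take 16/33 of D → 8.24; 60/60 used.
Total value = 601.24

601.24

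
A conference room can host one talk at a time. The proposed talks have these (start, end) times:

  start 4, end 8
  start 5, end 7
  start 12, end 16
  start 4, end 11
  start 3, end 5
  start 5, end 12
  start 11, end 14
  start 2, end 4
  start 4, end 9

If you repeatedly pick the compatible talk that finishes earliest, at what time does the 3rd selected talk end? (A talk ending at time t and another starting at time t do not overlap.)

14

By end time: (2,4), (3,5), (5,7), (4,8), (4,9), (4,11), (5,12), (11,14), (12,16).
Pick (2,4); next start ≥ 4 → (5,7); next start ≥ 7 → (11,14).
Selected: (2,4) (5,7) (11,14)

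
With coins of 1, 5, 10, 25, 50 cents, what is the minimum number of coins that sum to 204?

8

Use the largest denomination that fits, subtract, and repeat.
204 = 4×50 + 4×1
Total coins = 4 + 4 = 8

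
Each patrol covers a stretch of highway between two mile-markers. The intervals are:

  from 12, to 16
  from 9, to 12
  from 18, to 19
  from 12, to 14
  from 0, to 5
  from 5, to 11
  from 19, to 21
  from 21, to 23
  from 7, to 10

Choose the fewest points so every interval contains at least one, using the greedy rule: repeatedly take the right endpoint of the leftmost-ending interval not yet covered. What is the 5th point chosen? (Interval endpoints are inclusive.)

Sorted: [0,5] [7,10] [5,11] [9,12] [12,14] [12,16] [18,19] [19,21] [21,23]
{[0,5]} hit by 5; {[7,10],[5,11],[9,12]} hit by 10; {[12,14],[12,16]} hit by 14; {[18,19],[19,21]} hit by 19; {[21,23]} hit by 23.
Points: 5, 10, 14, 19, 23 (5 total).

23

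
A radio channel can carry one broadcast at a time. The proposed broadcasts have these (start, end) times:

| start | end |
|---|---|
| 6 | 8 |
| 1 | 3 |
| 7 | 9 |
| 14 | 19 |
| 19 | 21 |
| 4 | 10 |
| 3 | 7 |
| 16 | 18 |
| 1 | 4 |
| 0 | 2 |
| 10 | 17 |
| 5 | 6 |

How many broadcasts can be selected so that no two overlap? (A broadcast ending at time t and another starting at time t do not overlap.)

5

By end time: (0,2), (1,3), (1,4), (5,6), (3,7), (6,8), (7,9), (4,10), (10,17), (16,18), (14,19), (19,21).
Pick (0,2); next start ≥ 2 → (5,6); next start ≥ 6 → (6,8); next start ≥ 8 → (10,17); next start ≥ 17 → (19,21).
Selected 5 broadcasts.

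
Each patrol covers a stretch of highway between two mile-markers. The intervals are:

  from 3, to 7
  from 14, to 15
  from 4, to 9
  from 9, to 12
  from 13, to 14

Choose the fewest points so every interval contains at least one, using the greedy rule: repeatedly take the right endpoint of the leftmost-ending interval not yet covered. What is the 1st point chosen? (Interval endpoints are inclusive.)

7

Sort by right endpoint; whenever an interval is uncovered, place a point at its right end.
By right end: [3,7]  [4,9]  [9,12]  [13,14]  [14,15]
[3,7] uncovered → point at 7; [9,12] uncovered → point at 12; [13,14] uncovered → point at 14.
Points: 7, 12, 14 (3 total).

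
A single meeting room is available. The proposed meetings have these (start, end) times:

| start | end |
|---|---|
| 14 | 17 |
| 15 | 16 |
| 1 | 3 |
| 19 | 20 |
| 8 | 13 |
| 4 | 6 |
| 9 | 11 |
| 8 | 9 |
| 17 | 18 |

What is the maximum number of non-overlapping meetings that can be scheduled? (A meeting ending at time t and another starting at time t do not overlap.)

Sort by end time and greedily take each interval whose start is ≥ the last chosen end.
Sorted by end: (1,3)  (4,6)  (8,9)  (9,11)  (8,13)  (15,16)  (14,17)  (17,18)  (19,20)
take (1,3); take (4,6); take (8,9); take (9,11); take (15,16); skip (14,17); take (17,18); take (19,20).
Selected 7 meetings.

7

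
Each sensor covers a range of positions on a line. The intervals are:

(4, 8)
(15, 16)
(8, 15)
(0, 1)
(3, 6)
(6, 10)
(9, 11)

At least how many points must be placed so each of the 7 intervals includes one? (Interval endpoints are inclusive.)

4

Process intervals by earliest right end; each time one isn't hit yet, stab at its right endpoint.
By right end: [0,1]  [3,6]  [4,8]  [6,10]  [9,11]  [8,15]  [15,16]
[0,1] uncovered → point at 1; [3,6] uncovered → point at 6; [9,11] uncovered → point at 11; [15,16] uncovered → point at 16.
Points: 1, 6, 11, 16 (4 total).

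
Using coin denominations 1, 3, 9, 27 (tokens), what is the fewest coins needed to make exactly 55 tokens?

3

55 = 2×27 + 1×1
Total coins = 2 + 1 = 3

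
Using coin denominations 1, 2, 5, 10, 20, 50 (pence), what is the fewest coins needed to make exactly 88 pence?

88 = 1×50 + 1×20 + 1×10 + 1×5 + 1×2 + 1×1
Total coins = 1 + 1 + 1 + 1 + 1 + 1 = 6

6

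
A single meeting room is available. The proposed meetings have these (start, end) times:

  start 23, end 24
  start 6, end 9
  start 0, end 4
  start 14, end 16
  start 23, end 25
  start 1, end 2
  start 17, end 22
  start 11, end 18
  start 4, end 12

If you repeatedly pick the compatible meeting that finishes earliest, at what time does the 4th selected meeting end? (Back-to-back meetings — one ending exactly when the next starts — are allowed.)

Greedy by earliest finish: after sorting by end time, pick each interval compatible with the last pick.
By end time: (1,2), (0,4), (6,9), (4,12), (14,16), (11,18), (17,22), (23,24), (23,25).
Pick (1,2); next start ≥ 2 → (6,9); next start ≥ 9 → (14,16); next start ≥ 16 → (17,22); next start ≥ 22 → (23,24).
Selected: (1,2) (6,9) (14,16) (17,22) (23,24)

22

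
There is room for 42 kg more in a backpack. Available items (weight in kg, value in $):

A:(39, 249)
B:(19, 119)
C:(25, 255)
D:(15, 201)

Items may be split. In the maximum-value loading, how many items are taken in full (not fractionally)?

Sort by value per unit weight and fill in that order.
Ratios (sorted): D 13.40, C 10.20, A 6.38, B 6.26
take D (15 @ 201); take C (25 @ 255); take 2/39 of A → 12.77. Capacity used 42/42.
2 item(s) taken whole; one partial (take 2/39 of A).

2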